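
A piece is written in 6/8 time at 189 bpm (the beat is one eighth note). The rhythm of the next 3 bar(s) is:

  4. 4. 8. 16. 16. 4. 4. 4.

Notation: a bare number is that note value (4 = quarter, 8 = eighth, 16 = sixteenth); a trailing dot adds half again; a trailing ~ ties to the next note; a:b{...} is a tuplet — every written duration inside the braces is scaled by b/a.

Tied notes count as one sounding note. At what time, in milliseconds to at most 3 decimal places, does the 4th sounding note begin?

note 4 onset = 15/2b = 2380.952ms

1. 0.0ms @ 0 + 952.381ms (3)
2. 952.381ms @ 3 + 952.381ms (3)
3. 1904.762ms @ 6 + 476.19ms (3/2)
4. 2380.952ms @ 15/2 + 238.095ms (3/4)
5. 2619.048ms @ 33/4 + 238.095ms (3/4)
6. 2857.143ms @ 9 + 952.381ms (3)
7. 3809.524ms @ 12 + 952.381ms (3)
8. 4761.905ms @ 15 + 952.381ms (3)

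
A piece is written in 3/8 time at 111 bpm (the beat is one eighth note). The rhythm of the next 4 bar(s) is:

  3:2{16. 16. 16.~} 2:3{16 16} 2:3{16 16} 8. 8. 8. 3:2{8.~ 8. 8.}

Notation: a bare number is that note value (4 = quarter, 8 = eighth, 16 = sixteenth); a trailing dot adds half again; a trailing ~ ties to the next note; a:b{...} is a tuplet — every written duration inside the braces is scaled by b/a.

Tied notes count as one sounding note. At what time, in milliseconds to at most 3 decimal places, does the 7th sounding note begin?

note 7 onset = 9/2b = 2432.432ms

1. 0.0ms @ 0 + 270.27ms (1/2)
2. 270.27ms @ 1/2 + 270.27ms (1/2)
3. 540.541ms @ 1 + 675.676ms (5/4)
4. 1216.216ms @ 9/4 + 405.405ms (3/4)
5. 1621.622ms @ 3 + 405.405ms (3/4)
6. 2027.027ms @ 15/4 + 405.405ms (3/4)
7. 2432.432ms @ 9/2 + 810.811ms (3/2)
8. 3243.243ms @ 6 + 810.811ms (3/2)
9. 4054.054ms @ 15/2 + 810.811ms (3/2)
10. 4864.865ms @ 9 + 1081.081ms (2)
11. 5945.946ms @ 11 + 540.541ms (1)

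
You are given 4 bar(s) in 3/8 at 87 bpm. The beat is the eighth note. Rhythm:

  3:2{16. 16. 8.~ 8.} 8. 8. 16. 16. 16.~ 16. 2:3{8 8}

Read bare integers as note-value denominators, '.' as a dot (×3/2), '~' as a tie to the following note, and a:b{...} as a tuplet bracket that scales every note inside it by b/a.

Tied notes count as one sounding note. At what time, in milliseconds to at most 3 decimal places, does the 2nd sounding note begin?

1. 0.0ms @ 0 + 344.828ms (1/2)
2. 344.828ms @ 1/2 + 344.828ms (1/2)
3. 689.655ms @ 1 + 1379.31ms (2)
4. 2068.966ms @ 3 + 1034.483ms (3/2)
5. 3103.448ms @ 9/2 + 1034.483ms (3/2)
6. 4137.931ms @ 6 + 517.241ms (3/4)
7. 4655.172ms @ 27/4 + 517.241ms (3/4)
8. 5172.414ms @ 15/2 + 1034.483ms (3/2)
9. 6206.897ms @ 9 + 1034.483ms (3/2)
10. 7241.379ms @ 21/2 + 1034.483ms (3/2)

note 2 onset = 1/2b = 344.828ms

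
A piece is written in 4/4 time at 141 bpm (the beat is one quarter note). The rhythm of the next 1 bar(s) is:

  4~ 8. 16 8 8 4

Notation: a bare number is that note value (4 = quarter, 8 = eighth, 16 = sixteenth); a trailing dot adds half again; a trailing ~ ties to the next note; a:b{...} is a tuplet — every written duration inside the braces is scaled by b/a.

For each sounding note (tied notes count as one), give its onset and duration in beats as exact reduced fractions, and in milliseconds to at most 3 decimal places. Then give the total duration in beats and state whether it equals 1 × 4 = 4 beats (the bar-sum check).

1) 0.0ms=0b +744.681ms=7/4b
2) 744.681ms=7/4b +106.383ms=1/4b
3) 851.064ms=2b +212.766ms=1/2b
4) 1063.83ms=5/2b +212.766ms=1/2b
5) 1276.596ms=3b +425.532ms=1b
Σ=4b of 4 (141bpm 4/4) — PASS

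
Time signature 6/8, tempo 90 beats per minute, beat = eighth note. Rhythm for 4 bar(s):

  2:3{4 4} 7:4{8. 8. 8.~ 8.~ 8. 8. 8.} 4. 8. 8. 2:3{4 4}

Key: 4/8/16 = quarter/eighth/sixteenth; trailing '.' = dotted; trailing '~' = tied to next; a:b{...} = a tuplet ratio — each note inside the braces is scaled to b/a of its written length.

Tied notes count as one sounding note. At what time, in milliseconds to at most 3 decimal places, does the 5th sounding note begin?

note 5 onset = 54/7b = 5142.857ms

1. 0.0ms @ 0 + 2000.0ms (3)
2. 2000.0ms @ 3 + 2000.0ms (3)
3. 4000.0ms @ 6 + 571.429ms (6/7)
4. 4571.429ms @ 48/7 + 571.429ms (6/7)
5. 5142.857ms @ 54/7 + 1714.286ms (18/7)
6. 6857.143ms @ 72/7 + 571.429ms (6/7)
7. 7428.571ms @ 78/7 + 571.429ms (6/7)
8. 8000.0ms @ 12 + 2000.0ms (3)
9. 10000.0ms @ 15 + 1000.0ms (3/2)
10. 11000.0ms @ 33/2 + 1000.0ms (3/2)
11. 12000.0ms @ 18 + 2000.0ms (3)
12. 14000.0ms @ 21 + 2000.0ms (3)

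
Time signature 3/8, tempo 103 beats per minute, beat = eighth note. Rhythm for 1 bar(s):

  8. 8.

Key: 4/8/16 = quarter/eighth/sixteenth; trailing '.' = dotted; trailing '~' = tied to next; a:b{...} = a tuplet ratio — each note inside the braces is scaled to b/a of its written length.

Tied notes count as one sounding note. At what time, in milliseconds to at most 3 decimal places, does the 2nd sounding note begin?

1. 0.0ms @ 0 + 873.786ms (3/2)
2. 873.786ms @ 3/2 + 873.786ms (3/2)

note 2 onset = 3/2b = 873.786ms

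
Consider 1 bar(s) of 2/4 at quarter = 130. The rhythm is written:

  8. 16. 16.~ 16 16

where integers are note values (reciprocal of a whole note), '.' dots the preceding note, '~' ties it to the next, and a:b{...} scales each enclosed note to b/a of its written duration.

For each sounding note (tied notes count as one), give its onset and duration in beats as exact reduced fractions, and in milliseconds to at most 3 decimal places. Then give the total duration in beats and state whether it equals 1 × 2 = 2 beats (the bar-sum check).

1) 0.0ms=0b +346.154ms=3/4b
2) 346.154ms=3/4b +173.077ms=3/8b
3) 519.231ms=9/8b +288.462ms=5/8b
4) 807.692ms=7/4b +115.385ms=1/4b
Σ=2b of 2 (130bpm 2/4) — PASS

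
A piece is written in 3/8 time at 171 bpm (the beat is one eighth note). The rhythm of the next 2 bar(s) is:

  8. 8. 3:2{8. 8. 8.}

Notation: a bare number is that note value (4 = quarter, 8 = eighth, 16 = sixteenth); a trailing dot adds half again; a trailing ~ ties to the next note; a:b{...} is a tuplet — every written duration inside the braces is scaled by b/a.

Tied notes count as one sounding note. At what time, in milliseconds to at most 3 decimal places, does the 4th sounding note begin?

note 4 onset = 4b = 1403.509ms

1. 0.0ms @ 0 + 526.316ms (3/2)
2. 526.316ms @ 3/2 + 526.316ms (3/2)
3. 1052.632ms @ 3 + 350.877ms (1)
4. 1403.509ms @ 4 + 350.877ms (1)
5. 1754.386ms @ 5 + 350.877ms (1)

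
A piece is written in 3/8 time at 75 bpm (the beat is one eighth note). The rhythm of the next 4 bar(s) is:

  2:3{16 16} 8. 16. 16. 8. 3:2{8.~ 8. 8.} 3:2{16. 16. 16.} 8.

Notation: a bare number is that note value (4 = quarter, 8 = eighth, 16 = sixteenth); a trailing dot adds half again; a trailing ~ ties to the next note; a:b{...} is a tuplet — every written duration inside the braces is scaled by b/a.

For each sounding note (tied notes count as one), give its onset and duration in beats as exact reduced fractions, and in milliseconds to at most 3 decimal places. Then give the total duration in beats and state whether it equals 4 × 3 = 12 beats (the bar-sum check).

1) 0.0ms=0b +600.0ms=3/4b
2) 600.0ms=3/4b +600.0ms=3/4b
3) 1200.0ms=3/2b +1200.0ms=3/2b
4) 2400.0ms=3b +600.0ms=3/4b
5) 3000.0ms=15/4b +600.0ms=3/4b
6) 3600.0ms=9/2b +1200.0ms=3/2b
7) 4800.0ms=6b +1600.0ms=2b
8) 6400.0ms=8b +800.0ms=1b
9) 7200.0ms=9b +400.0ms=1/2b
10) 7600.0ms=19/2b +400.0ms=1/2b
11) 8000.0ms=10b +400.0ms=1/2b
12) 8400.0ms=21/2b +1200.0ms=3/2b
Σ=12b of 12 (75bpm 3/8) — PASS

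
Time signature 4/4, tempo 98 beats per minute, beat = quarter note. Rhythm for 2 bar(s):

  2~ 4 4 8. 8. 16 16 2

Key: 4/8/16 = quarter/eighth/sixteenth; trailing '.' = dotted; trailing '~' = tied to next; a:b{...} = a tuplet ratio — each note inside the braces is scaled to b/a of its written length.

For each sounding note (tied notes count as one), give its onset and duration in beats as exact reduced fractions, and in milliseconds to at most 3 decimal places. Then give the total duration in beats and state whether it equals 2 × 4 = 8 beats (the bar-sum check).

1) 0.0ms=0b +1836.735ms=3b
2) 1836.735ms=3b +612.245ms=1b
3) 2448.98ms=4b +459.184ms=3/4b
4) 2908.163ms=19/4b +459.184ms=3/4b
5) 3367.347ms=11/2b +153.061ms=1/4b
6) 3520.408ms=23/4b +153.061ms=1/4b
7) 3673.469ms=6b +1224.49ms=2b
Σ=8b of 8 (98bpm 4/4) — PASS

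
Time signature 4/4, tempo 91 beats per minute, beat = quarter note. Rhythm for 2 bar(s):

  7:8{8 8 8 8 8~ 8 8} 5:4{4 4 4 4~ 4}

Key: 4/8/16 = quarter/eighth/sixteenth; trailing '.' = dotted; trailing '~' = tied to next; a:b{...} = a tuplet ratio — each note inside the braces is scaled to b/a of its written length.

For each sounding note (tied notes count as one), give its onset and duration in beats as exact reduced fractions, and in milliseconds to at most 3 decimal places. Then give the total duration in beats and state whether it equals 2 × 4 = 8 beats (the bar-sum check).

1) 0.0ms=0b +376.766ms=4/7b
2) 376.766ms=4/7b +376.766ms=4/7b
3) 753.532ms=8/7b +376.766ms=4/7b
4) 1130.298ms=12/7b +376.766ms=4/7b
5) 1507.064ms=16/7b +753.532ms=8/7b
6) 2260.597ms=24/7b +376.766ms=4/7b
7) 2637.363ms=4b +527.473ms=4/5b
8) 3164.835ms=24/5b +527.473ms=4/5b
9) 3692.308ms=28/5b +527.473ms=4/5b
10) 4219.78ms=32/5b +1054.945ms=8/5b
Σ=8b of 8 (91bpm 4/4) — PASS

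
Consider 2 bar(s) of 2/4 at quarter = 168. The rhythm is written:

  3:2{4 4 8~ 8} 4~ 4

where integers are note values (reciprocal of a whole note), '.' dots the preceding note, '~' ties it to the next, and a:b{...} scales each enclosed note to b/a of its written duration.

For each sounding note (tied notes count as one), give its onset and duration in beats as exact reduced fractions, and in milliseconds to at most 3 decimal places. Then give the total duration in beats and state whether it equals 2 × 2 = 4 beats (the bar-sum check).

1) 0.0ms=0b +238.095ms=2/3b
2) 238.095ms=2/3b +238.095ms=2/3b
3) 476.19ms=4/3b +238.095ms=2/3b
4) 714.286ms=2b +714.286ms=2b
Σ=4b of 4 (168bpm 2/4) — PASS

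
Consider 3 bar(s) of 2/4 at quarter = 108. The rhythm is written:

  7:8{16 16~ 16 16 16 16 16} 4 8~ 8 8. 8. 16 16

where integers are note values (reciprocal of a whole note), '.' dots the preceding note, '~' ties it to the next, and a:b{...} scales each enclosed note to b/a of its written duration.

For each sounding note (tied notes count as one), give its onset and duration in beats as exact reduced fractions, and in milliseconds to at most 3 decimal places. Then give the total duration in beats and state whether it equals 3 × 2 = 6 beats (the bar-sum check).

1) 0.0ms=0b +158.73ms=2/7b
2) 158.73ms=2/7b +317.46ms=4/7b
3) 476.19ms=6/7b +158.73ms=2/7b
4) 634.921ms=8/7b +158.73ms=2/7b
5) 793.651ms=10/7b +158.73ms=2/7b
6) 952.381ms=12/7b +158.73ms=2/7b
7) 1111.111ms=2b +555.556ms=1b
8) 1666.667ms=3b +555.556ms=1b
9) 2222.222ms=4b +416.667ms=3/4b
10) 2638.889ms=19/4b +416.667ms=3/4b
11) 3055.556ms=11/2b +138.889ms=1/4b
12) 3194.444ms=23/4b +138.889ms=1/4b
Σ=6b of 6 (108bpm 2/4) — PASS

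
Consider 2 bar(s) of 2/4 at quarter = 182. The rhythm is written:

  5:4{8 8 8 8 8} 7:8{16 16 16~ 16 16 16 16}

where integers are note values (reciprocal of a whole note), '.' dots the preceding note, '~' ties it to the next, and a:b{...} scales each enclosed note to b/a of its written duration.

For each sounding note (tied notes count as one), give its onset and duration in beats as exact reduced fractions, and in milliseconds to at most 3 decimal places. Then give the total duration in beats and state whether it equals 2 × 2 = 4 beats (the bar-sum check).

1) 0.0ms=0b +131.868ms=2/5b
2) 131.868ms=2/5b +131.868ms=2/5b
3) 263.736ms=4/5b +131.868ms=2/5b
4) 395.604ms=6/5b +131.868ms=2/5b
5) 527.473ms=8/5b +131.868ms=2/5b
6) 659.341ms=2b +94.192ms=2/7b
7) 753.532ms=16/7b +94.192ms=2/7b
8) 847.724ms=18/7b +188.383ms=4/7b
9) 1036.107ms=22/7b +94.192ms=2/7b
10) 1130.298ms=24/7b +94.192ms=2/7b
11) 1224.49ms=26/7b +94.192ms=2/7b
Σ=4b of 4 (182bpm 2/4) — PASS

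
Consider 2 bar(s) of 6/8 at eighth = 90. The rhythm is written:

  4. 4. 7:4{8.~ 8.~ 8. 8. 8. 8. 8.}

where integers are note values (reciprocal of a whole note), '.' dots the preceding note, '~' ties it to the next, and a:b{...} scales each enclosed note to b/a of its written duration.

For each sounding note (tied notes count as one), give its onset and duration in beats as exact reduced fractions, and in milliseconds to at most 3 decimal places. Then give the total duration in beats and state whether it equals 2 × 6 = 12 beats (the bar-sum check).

1) 0.0ms=0b +2000.0ms=3b
2) 2000.0ms=3b +2000.0ms=3b
3) 4000.0ms=6b +1714.286ms=18/7b
4) 5714.286ms=60/7b +571.429ms=6/7b
5) 6285.714ms=66/7b +571.429ms=6/7b
6) 6857.143ms=72/7b +571.429ms=6/7b
7) 7428.571ms=78/7b +571.429ms=6/7b
Σ=12b of 12 (90bpm 6/8) — PASS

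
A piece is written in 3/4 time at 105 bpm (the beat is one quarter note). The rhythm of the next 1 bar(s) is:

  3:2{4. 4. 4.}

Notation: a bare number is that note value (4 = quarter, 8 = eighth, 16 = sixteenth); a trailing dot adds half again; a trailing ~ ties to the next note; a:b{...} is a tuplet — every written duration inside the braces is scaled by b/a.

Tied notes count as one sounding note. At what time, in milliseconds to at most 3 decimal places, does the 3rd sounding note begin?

note 3 onset = 2b = 1142.857ms

1. 0.0ms @ 0 + 571.429ms (1)
2. 571.429ms @ 1 + 571.429ms (1)
3. 1142.857ms @ 2 + 571.429ms (1)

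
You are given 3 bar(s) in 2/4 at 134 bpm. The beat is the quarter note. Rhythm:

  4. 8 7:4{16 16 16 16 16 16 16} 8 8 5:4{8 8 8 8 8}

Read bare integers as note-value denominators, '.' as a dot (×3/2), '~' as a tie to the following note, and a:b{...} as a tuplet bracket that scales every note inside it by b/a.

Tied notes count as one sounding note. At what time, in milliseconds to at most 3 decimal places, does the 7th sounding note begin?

note 7 onset = 18/7b = 1151.386ms

1. 0.0ms @ 0 + 671.642ms (3/2)
2. 671.642ms @ 3/2 + 223.881ms (1/2)
3. 895.522ms @ 2 + 63.966ms (1/7)
4. 959.488ms @ 15/7 + 63.966ms (1/7)
5. 1023.454ms @ 16/7 + 63.966ms (1/7)
6. 1087.42ms @ 17/7 + 63.966ms (1/7)
7. 1151.386ms @ 18/7 + 63.966ms (1/7)
8. 1215.352ms @ 19/7 + 63.966ms (1/7)
9. 1279.318ms @ 20/7 + 63.966ms (1/7)
10. 1343.284ms @ 3 + 223.881ms (1/2)
11. 1567.164ms @ 7/2 + 223.881ms (1/2)
12. 1791.045ms @ 4 + 179.104ms (2/5)
13. 1970.149ms @ 22/5 + 179.104ms (2/5)
14. 2149.254ms @ 24/5 + 179.104ms (2/5)
15. 2328.358ms @ 26/5 + 179.104ms (2/5)
16. 2507.463ms @ 28/5 + 179.104ms (2/5)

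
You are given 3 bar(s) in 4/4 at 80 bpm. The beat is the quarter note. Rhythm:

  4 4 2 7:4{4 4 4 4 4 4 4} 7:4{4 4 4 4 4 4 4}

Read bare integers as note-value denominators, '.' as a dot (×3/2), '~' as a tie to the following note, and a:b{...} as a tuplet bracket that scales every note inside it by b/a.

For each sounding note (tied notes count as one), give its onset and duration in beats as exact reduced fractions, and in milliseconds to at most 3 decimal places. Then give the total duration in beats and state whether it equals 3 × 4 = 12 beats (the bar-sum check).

1) 0.0ms=0b +750.0ms=1b
2) 750.0ms=1b +750.0ms=1b
3) 1500.0ms=2b +1500.0ms=2b
4) 3000.0ms=4b +428.571ms=4/7b
5) 3428.571ms=32/7b +428.571ms=4/7b
6) 3857.143ms=36/7b +428.571ms=4/7b
7) 4285.714ms=40/7b +428.571ms=4/7b
8) 4714.286ms=44/7b +428.571ms=4/7b
9) 5142.857ms=48/7b +428.571ms=4/7b
10) 5571.429ms=52/7b +428.571ms=4/7b
11) 6000.0ms=8b +428.571ms=4/7b
12) 6428.571ms=60/7b +428.571ms=4/7b
13) 6857.143ms=64/7b +428.571ms=4/7b
14) 7285.714ms=68/7b +428.571ms=4/7b
15) 7714.286ms=72/7b +428.571ms=4/7b
16) 8142.857ms=76/7b +428.571ms=4/7b
17) 8571.429ms=80/7b +428.571ms=4/7b
Σ=12b of 12 (80bpm 4/4) — PASS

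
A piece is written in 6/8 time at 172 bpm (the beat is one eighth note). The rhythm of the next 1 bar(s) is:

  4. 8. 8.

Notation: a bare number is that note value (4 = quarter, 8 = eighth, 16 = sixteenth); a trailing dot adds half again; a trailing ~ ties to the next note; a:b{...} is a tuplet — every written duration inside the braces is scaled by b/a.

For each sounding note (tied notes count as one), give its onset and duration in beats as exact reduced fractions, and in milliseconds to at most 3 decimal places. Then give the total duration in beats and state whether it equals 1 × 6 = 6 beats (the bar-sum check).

1) 0.0ms=0b +1046.512ms=3b
2) 1046.512ms=3b +523.256ms=3/2b
3) 1569.767ms=9/2b +523.256ms=3/2b
Σ=6b of 6 (172bpm 6/8) — PASS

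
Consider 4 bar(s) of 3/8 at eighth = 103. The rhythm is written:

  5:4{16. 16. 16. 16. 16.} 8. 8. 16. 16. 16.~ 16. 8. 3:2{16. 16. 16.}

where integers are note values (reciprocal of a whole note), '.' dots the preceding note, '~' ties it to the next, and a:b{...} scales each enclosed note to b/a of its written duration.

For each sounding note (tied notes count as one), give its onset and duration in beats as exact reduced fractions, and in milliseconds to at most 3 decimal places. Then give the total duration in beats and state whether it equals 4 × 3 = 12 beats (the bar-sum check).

1) 0.0ms=0b +349.515ms=3/5b
2) 349.515ms=3/5b +349.515ms=3/5b
3) 699.029ms=6/5b +349.515ms=3/5b
4) 1048.544ms=9/5b +349.515ms=3/5b
5) 1398.058ms=12/5b +349.515ms=3/5b
6) 1747.573ms=3b +873.786ms=3/2b
7) 2621.359ms=9/2b +873.786ms=3/2b
8) 3495.146ms=6b +436.893ms=3/4b
9) 3932.039ms=27/4b +436.893ms=3/4b
10) 4368.932ms=15/2b +873.786ms=3/2b
11) 5242.718ms=9b +873.786ms=3/2b
12) 6116.505ms=21/2b +291.262ms=1/2b
13) 6407.767ms=11b +291.262ms=1/2b
14) 6699.029ms=23/2b +291.262ms=1/2b
Σ=12b of 12 (103bpm 3/8) — PASS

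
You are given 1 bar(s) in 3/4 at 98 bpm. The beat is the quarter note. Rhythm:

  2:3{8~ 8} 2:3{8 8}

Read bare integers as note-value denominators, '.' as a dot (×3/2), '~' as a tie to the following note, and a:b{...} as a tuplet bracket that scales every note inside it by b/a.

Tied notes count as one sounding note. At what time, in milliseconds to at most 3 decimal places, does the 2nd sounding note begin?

1. 0.0ms @ 0 + 918.367ms (3/2)
2. 918.367ms @ 3/2 + 459.184ms (3/4)
3. 1377.551ms @ 9/4 + 459.184ms (3/4)

note 2 onset = 3/2b = 918.367ms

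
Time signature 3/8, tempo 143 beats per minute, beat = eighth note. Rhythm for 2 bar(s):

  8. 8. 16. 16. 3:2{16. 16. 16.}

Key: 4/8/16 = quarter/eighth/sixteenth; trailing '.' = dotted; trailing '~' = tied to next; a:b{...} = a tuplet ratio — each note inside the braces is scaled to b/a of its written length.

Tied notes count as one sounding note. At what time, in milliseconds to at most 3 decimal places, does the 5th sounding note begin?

note 5 onset = 9/2b = 1888.112ms

1. 0.0ms @ 0 + 629.371ms (3/2)
2. 629.371ms @ 3/2 + 629.371ms (3/2)
3. 1258.741ms @ 3 + 314.685ms (3/4)
4. 1573.427ms @ 15/4 + 314.685ms (3/4)
5. 1888.112ms @ 9/2 + 209.79ms (1/2)
6. 2097.902ms @ 5 + 209.79ms (1/2)
7. 2307.692ms @ 11/2 + 209.79ms (1/2)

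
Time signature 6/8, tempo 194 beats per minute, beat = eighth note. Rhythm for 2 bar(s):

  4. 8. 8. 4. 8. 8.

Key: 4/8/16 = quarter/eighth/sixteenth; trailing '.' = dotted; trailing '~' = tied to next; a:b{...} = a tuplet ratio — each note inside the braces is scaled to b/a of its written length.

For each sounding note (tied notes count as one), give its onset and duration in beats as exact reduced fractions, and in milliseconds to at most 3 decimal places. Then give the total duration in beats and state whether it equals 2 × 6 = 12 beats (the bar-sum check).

1) 0.0ms=0b +927.835ms=3b
2) 927.835ms=3b +463.918ms=3/2b
3) 1391.753ms=9/2b +463.918ms=3/2b
4) 1855.67ms=6b +927.835ms=3b
5) 2783.505ms=9b +463.918ms=3/2b
6) 3247.423ms=21/2b +463.918ms=3/2b
Σ=12b of 12 (194bpm 6/8) — PASS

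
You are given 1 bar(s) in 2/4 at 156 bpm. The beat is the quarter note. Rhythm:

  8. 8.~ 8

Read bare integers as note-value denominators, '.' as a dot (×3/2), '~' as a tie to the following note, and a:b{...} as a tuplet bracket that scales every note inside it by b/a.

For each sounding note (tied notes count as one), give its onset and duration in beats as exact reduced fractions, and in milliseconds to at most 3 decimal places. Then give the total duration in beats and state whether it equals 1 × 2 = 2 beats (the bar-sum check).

1) 0.0ms=0b +288.462ms=3/4b
2) 288.462ms=3/4b +480.769ms=5/4b
Σ=2b of 2 (156bpm 2/4) — PASS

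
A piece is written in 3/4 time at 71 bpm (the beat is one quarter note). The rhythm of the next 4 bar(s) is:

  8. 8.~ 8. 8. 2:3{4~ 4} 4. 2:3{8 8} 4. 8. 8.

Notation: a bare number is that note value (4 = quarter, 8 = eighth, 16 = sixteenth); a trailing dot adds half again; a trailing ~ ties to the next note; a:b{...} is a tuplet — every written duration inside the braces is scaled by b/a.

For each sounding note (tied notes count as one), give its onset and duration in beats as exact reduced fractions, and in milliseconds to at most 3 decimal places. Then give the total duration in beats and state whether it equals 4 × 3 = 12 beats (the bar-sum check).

1) 0.0ms=0b +633.803ms=3/4b
2) 633.803ms=3/4b +1267.606ms=3/2b
3) 1901.408ms=9/4b +633.803ms=3/4b
4) 2535.211ms=3b +2535.211ms=3b
5) 5070.423ms=6b +1267.606ms=3/2b
6) 6338.028ms=15/2b +633.803ms=3/4b
7) 6971.831ms=33/4b +633.803ms=3/4b
8) 7605.634ms=9b +1267.606ms=3/2b
9) 8873.239ms=21/2b +633.803ms=3/4b
10) 9507.042ms=45/4b +633.803ms=3/4b
Σ=12b of 12 (71bpm 3/4) — PASS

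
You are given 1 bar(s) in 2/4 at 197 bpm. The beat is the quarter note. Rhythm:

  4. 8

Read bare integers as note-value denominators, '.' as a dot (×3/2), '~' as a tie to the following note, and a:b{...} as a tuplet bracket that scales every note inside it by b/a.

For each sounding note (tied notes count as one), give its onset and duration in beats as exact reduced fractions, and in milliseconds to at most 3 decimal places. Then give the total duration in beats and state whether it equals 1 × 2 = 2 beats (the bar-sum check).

1) 0.0ms=0b +456.853ms=3/2b
2) 456.853ms=3/2b +152.284ms=1/2b
Σ=2b of 2 (197bpm 2/4) — PASS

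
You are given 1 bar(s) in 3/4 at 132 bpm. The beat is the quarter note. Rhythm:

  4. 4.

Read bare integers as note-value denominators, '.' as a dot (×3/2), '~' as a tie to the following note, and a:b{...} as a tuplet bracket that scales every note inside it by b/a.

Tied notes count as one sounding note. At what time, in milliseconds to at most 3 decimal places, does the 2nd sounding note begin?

1. 0.0ms @ 0 + 681.818ms (3/2)
2. 681.818ms @ 3/2 + 681.818ms (3/2)

note 2 onset = 3/2b = 681.818ms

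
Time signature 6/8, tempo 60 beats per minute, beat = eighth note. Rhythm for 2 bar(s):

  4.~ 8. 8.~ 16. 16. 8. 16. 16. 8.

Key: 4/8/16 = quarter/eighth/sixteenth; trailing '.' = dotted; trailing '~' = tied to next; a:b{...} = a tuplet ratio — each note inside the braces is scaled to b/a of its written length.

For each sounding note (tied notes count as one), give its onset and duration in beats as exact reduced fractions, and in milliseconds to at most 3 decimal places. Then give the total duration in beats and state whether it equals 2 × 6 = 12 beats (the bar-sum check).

1) 0.0ms=0b +4500.0ms=9/2b
2) 4500.0ms=9/2b +2250.0ms=9/4b
3) 6750.0ms=27/4b +750.0ms=3/4b
4) 7500.0ms=15/2b +1500.0ms=3/2b
5) 9000.0ms=9b +750.0ms=3/4b
6) 9750.0ms=39/4b +750.0ms=3/4b
7) 10500.0ms=21/2b +1500.0ms=3/2b
Σ=12b of 12 (60bpm 6/8) — PASS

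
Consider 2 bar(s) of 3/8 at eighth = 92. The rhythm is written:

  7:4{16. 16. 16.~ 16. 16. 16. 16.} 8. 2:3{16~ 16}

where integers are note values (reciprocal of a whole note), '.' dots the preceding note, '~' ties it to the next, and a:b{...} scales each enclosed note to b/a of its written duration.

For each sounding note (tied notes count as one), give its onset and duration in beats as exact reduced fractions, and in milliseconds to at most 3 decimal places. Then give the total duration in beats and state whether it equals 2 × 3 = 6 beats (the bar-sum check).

1) 0.0ms=0b +279.503ms=3/7b
2) 279.503ms=3/7b +279.503ms=3/7b
3) 559.006ms=6/7b +559.006ms=6/7b
4) 1118.012ms=12/7b +279.503ms=3/7b
5) 1397.516ms=15/7b +279.503ms=3/7b
6) 1677.019ms=18/7b +279.503ms=3/7b
7) 1956.522ms=3b +978.261ms=3/2b
8) 2934.783ms=9/2b +978.261ms=3/2b
Σ=6b of 6 (92bpm 3/8) — PASS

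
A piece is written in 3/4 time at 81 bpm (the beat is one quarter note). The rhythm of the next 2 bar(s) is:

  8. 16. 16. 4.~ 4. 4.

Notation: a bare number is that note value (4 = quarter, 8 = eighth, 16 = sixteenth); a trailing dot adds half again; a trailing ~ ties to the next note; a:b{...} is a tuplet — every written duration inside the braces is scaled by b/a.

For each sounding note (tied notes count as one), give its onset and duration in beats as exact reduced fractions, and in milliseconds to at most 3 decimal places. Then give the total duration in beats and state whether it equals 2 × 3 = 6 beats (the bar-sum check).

1) 0.0ms=0b +555.556ms=3/4b
2) 555.556ms=3/4b +277.778ms=3/8b
3) 833.333ms=9/8b +277.778ms=3/8b
4) 1111.111ms=3/2b +2222.222ms=3b
5) 3333.333ms=9/2b +1111.111ms=3/2b
Σ=6b of 6 (81bpm 3/4) — PASS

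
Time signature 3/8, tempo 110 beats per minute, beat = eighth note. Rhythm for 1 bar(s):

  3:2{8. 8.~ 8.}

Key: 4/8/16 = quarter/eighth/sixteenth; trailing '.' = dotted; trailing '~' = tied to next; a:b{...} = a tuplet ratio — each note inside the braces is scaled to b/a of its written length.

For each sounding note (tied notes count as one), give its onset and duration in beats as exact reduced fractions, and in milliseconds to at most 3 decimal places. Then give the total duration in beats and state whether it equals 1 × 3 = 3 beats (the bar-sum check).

1) 0.0ms=0b +545.455ms=1b
2) 545.455ms=1b +1090.909ms=2b
Σ=3b of 3 (110bpm 3/8) — PASS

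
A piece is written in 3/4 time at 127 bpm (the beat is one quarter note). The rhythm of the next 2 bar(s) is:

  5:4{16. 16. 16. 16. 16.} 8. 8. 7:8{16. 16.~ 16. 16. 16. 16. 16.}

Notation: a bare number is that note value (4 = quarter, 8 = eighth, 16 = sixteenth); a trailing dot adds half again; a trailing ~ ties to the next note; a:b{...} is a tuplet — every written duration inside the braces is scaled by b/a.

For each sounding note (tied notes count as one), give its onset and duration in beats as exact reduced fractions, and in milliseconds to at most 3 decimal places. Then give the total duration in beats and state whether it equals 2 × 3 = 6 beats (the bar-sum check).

1) 0.0ms=0b +141.732ms=3/10b
2) 141.732ms=3/10b +141.732ms=3/10b
3) 283.465ms=3/5b +141.732ms=3/10b
4) 425.197ms=9/10b +141.732ms=3/10b
5) 566.929ms=6/5b +141.732ms=3/10b
6) 708.661ms=3/2b +354.331ms=3/4b
7) 1062.992ms=9/4b +354.331ms=3/4b
8) 1417.323ms=3b +202.475ms=3/7b
9) 1619.798ms=24/7b +404.949ms=6/7b
10) 2024.747ms=30/7b +202.475ms=3/7b
11) 2227.222ms=33/7b +202.475ms=3/7b
12) 2429.696ms=36/7b +202.475ms=3/7b
13) 2632.171ms=39/7b +202.475ms=3/7b
Σ=6b of 6 (127bpm 3/4) — PASS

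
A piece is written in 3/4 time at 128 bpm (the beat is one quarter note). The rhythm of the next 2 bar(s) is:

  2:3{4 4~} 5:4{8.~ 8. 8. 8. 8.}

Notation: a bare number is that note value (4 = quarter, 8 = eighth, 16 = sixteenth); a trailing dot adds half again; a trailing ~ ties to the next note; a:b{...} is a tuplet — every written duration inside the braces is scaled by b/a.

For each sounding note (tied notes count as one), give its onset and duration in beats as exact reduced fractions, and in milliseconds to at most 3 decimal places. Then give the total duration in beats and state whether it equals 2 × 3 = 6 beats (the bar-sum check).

1) 0.0ms=0b +703.125ms=3/2b
2) 703.125ms=3/2b +1265.625ms=27/10b
3) 1968.75ms=21/5b +281.25ms=3/5b
4) 2250.0ms=24/5b +281.25ms=3/5b
5) 2531.25ms=27/5b +281.25ms=3/5b
Σ=6b of 6 (128bpm 3/4) — PASS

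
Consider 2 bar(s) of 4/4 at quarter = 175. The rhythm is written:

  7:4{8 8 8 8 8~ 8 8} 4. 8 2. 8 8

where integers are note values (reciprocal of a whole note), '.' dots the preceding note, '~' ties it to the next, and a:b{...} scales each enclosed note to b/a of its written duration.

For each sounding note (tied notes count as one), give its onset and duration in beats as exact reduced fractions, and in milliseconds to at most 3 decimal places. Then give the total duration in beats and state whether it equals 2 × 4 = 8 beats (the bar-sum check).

1) 0.0ms=0b +97.959ms=2/7b
2) 97.959ms=2/7b +97.959ms=2/7b
3) 195.918ms=4/7b +97.959ms=2/7b
4) 293.878ms=6/7b +97.959ms=2/7b
5) 391.837ms=8/7b +195.918ms=4/7b
6) 587.755ms=12/7b +97.959ms=2/7b
7) 685.714ms=2b +514.286ms=3/2b
8) 1200.0ms=7/2b +171.429ms=1/2b
9) 1371.429ms=4b +1028.571ms=3b
10) 2400.0ms=7b +171.429ms=1/2b
11) 2571.429ms=15/2b +171.429ms=1/2b
Σ=8b of 8 (175bpm 4/4) — PASS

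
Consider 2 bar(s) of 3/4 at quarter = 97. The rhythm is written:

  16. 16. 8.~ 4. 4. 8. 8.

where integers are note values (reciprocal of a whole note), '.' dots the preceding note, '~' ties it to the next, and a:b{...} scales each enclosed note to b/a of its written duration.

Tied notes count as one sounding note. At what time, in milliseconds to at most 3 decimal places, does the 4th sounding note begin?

1. 0.0ms @ 0 + 231.959ms (3/8)
2. 231.959ms @ 3/8 + 231.959ms (3/8)
3. 463.918ms @ 3/4 + 1391.753ms (9/4)
4. 1855.67ms @ 3 + 927.835ms (3/2)
5. 2783.505ms @ 9/2 + 463.918ms (3/4)
6. 3247.423ms @ 21/4 + 463.918ms (3/4)

note 4 onset = 3b = 1855.67ms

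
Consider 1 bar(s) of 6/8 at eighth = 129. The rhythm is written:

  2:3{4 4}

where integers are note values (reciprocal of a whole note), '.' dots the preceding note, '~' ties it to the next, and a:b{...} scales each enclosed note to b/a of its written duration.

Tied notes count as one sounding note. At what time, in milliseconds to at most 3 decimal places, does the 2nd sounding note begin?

1. 0.0ms @ 0 + 1395.349ms (3)
2. 1395.349ms @ 3 + 1395.349ms (3)

note 2 onset = 3b = 1395.349ms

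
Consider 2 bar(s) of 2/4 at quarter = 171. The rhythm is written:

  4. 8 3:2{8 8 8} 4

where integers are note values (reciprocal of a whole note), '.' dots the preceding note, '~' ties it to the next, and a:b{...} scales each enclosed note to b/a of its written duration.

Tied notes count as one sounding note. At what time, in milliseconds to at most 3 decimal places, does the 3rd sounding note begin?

note 3 onset = 2b = 701.754ms

1. 0.0ms @ 0 + 526.316ms (3/2)
2. 526.316ms @ 3/2 + 175.439ms (1/2)
3. 701.754ms @ 2 + 116.959ms (1/3)
4. 818.713ms @ 7/3 + 116.959ms (1/3)
5. 935.673ms @ 8/3 + 116.959ms (1/3)
6. 1052.632ms @ 3 + 350.877ms (1)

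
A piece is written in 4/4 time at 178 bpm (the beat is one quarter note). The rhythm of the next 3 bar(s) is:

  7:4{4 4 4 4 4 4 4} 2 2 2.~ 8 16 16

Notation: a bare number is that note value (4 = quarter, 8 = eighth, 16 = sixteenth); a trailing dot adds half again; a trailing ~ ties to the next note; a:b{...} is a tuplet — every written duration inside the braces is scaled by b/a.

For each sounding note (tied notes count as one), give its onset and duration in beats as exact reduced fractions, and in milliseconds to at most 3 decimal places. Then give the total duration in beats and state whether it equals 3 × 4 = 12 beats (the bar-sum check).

1) 0.0ms=0b +192.616ms=4/7b
2) 192.616ms=4/7b +192.616ms=4/7b
3) 385.233ms=8/7b +192.616ms=4/7b
4) 577.849ms=12/7b +192.616ms=4/7b
5) 770.465ms=16/7b +192.616ms=4/7b
6) 963.082ms=20/7b +192.616ms=4/7b
7) 1155.698ms=24/7b +192.616ms=4/7b
8) 1348.315ms=4b +674.157ms=2b
9) 2022.472ms=6b +674.157ms=2b
10) 2696.629ms=8b +1179.775ms=7/2b
11) 3876.404ms=23/2b +84.27ms=1/4b
12) 3960.674ms=47/4b +84.27ms=1/4b
Σ=12b of 12 (178bpm 4/4) — PASS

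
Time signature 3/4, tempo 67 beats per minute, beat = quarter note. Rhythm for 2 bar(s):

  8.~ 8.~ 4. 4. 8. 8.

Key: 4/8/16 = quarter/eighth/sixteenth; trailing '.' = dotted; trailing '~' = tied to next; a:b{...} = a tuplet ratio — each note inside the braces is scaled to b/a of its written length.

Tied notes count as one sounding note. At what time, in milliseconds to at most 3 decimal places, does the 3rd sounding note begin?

note 3 onset = 9/2b = 4029.851ms

1. 0.0ms @ 0 + 2686.567ms (3)
2. 2686.567ms @ 3 + 1343.284ms (3/2)
3. 4029.851ms @ 9/2 + 671.642ms (3/4)
4. 4701.493ms @ 21/4 + 671.642ms (3/4)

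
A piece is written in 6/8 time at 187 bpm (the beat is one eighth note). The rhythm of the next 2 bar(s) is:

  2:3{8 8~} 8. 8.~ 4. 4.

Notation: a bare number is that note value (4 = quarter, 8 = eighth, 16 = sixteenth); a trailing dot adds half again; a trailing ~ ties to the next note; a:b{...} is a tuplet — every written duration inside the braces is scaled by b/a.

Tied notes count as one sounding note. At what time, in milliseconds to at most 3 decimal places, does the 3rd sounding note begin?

1. 0.0ms @ 0 + 481.283ms (3/2)
2. 481.283ms @ 3/2 + 962.567ms (3)
3. 1443.85ms @ 9/2 + 1443.85ms (9/2)
4. 2887.701ms @ 9 + 962.567ms (3)

note 3 onset = 9/2b = 1443.85ms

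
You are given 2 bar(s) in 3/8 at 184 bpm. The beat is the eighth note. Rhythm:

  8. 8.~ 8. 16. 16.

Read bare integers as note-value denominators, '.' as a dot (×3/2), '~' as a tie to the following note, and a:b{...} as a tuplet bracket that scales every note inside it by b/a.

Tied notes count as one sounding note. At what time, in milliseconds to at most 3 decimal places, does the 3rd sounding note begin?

note 3 onset = 9/2b = 1467.391ms

1. 0.0ms @ 0 + 489.13ms (3/2)
2. 489.13ms @ 3/2 + 978.261ms (3)
3. 1467.391ms @ 9/2 + 244.565ms (3/4)
4. 1711.957ms @ 21/4 + 244.565ms (3/4)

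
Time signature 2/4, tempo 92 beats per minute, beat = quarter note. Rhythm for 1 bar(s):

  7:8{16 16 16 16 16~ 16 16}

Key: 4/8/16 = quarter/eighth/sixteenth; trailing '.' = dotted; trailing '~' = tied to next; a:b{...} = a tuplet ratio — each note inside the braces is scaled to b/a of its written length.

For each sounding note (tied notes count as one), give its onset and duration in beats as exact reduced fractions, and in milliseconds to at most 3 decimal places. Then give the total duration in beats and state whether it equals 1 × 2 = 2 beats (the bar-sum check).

1) 0.0ms=0b +186.335ms=2/7b
2) 186.335ms=2/7b +186.335ms=2/7b
3) 372.671ms=4/7b +186.335ms=2/7b
4) 559.006ms=6/7b +186.335ms=2/7b
5) 745.342ms=8/7b +372.671ms=4/7b
6) 1118.012ms=12/7b +186.335ms=2/7b
Σ=2b of 2 (92bpm 2/4) — PASS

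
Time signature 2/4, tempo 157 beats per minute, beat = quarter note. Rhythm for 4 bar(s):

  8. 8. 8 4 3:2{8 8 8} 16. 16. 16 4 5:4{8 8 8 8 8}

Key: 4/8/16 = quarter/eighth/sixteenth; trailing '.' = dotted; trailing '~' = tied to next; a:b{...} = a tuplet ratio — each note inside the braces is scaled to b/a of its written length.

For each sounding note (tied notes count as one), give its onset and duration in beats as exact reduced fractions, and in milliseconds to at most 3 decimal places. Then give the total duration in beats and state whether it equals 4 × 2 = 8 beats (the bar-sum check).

1) 0.0ms=0b +286.624ms=3/4b
2) 286.624ms=3/4b +286.624ms=3/4b
3) 573.248ms=3/2b +191.083ms=1/2b
4) 764.331ms=2b +382.166ms=1b
5) 1146.497ms=3b +127.389ms=1/3b
6) 1273.885ms=10/3b +127.389ms=1/3b
7) 1401.274ms=11/3b +127.389ms=1/3b
8) 1528.662ms=4b +143.312ms=3/8b
9) 1671.975ms=35/8b +143.312ms=3/8b
10) 1815.287ms=19/4b +95.541ms=1/4b
11) 1910.828ms=5b +382.166ms=1b
12) 2292.994ms=6b +152.866ms=2/5b
13) 2445.86ms=32/5b +152.866ms=2/5b
14) 2598.726ms=34/5b +152.866ms=2/5b
15) 2751.592ms=36/5b +152.866ms=2/5b
16) 2904.459ms=38/5b +152.866ms=2/5b
Σ=8b of 8 (157bpm 2/4) — PASS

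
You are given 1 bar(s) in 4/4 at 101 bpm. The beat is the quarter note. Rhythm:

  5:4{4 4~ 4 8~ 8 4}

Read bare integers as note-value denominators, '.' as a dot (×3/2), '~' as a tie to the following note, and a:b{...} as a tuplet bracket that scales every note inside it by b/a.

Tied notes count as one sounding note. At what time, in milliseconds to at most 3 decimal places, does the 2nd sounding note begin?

note 2 onset = 4/5b = 475.248ms

1. 0.0ms @ 0 + 475.248ms (4/5)
2. 475.248ms @ 4/5 + 950.495ms (8/5)
3. 1425.743ms @ 12/5 + 475.248ms (4/5)
4. 1900.99ms @ 16/5 + 475.248ms (4/5)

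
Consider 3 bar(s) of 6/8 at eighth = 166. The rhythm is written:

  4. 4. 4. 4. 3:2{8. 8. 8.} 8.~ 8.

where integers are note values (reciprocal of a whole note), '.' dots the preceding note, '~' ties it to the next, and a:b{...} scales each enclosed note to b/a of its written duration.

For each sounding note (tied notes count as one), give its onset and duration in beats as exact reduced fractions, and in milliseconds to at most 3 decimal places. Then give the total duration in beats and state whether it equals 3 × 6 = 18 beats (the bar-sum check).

1) 0.0ms=0b +1084.337ms=3b
2) 1084.337ms=3b +1084.337ms=3b
3) 2168.675ms=6b +1084.337ms=3b
4) 3253.012ms=9b +1084.337ms=3b
5) 4337.349ms=12b +361.446ms=1b
6) 4698.795ms=13b +361.446ms=1b
7) 5060.241ms=14b +361.446ms=1b
8) 5421.687ms=15b +1084.337ms=3b
Σ=18b of 18 (166bpm 6/8) — PASS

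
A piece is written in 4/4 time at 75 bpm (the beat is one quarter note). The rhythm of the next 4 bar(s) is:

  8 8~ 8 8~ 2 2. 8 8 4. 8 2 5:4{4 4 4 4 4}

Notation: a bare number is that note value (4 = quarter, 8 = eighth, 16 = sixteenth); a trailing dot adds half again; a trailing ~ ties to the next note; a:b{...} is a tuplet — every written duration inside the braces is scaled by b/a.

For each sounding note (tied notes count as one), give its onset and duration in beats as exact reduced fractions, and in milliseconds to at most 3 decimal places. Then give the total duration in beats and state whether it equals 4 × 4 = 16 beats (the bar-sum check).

1) 0.0ms=0b +400.0ms=1/2b
2) 400.0ms=1/2b +800.0ms=1b
3) 1200.0ms=3/2b +2000.0ms=5/2b
4) 3200.0ms=4b +2400.0ms=3b
5) 5600.0ms=7b +400.0ms=1/2b
6) 6000.0ms=15/2b +400.0ms=1/2b
7) 6400.0ms=8b +1200.0ms=3/2b
8) 7600.0ms=19/2b +400.0ms=1/2b
9) 8000.0ms=10b +1600.0ms=2b
10) 9600.0ms=12b +640.0ms=4/5b
11) 10240.0ms=64/5b +640.0ms=4/5b
12) 10880.0ms=68/5b +640.0ms=4/5b
13) 11520.0ms=72/5b +640.0ms=4/5b
14) 12160.0ms=76/5b +640.0ms=4/5b
Σ=16b of 16 (75bpm 4/4) — PASS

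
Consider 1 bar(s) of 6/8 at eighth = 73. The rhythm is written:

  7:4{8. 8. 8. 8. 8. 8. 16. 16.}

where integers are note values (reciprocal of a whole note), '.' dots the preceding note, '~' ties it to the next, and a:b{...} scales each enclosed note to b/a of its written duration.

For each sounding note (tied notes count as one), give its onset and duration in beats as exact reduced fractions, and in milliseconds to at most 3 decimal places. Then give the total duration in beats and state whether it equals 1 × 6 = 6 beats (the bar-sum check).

1) 0.0ms=0b +704.501ms=6/7b
2) 704.501ms=6/7b +704.501ms=6/7b
3) 1409.002ms=12/7b +704.501ms=6/7b
4) 2113.503ms=18/7b +704.501ms=6/7b
5) 2818.004ms=24/7b +704.501ms=6/7b
6) 3522.505ms=30/7b +704.501ms=6/7b
7) 4227.006ms=36/7b +352.25ms=3/7b
8) 4579.256ms=39/7b +352.25ms=3/7b
Σ=6b of 6 (73bpm 6/8) — PASS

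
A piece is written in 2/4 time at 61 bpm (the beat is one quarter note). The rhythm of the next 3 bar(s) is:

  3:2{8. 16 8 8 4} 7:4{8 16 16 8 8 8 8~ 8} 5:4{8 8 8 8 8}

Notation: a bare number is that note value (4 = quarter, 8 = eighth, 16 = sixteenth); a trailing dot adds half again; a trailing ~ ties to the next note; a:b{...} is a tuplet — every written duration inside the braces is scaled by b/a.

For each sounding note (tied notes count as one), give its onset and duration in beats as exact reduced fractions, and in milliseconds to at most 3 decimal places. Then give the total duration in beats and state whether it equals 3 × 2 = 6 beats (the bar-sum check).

1) 0.0ms=0b +491.803ms=1/2b
2) 491.803ms=1/2b +163.934ms=1/6b
3) 655.738ms=2/3b +327.869ms=1/3b
4) 983.607ms=1b +327.869ms=1/3b
5) 1311.475ms=4/3b +655.738ms=2/3b
6) 1967.213ms=2b +281.03ms=2/7b
7) 2248.244ms=16/7b +140.515ms=1/7b
8) 2388.759ms=17/7b +140.515ms=1/7b
9) 2529.274ms=18/7b +281.03ms=2/7b
10) 2810.304ms=20/7b +281.03ms=2/7b
11) 3091.335ms=22/7b +281.03ms=2/7b
12) 3372.365ms=24/7b +562.061ms=4/7b
13) 3934.426ms=4b +393.443ms=2/5b
14) 4327.869ms=22/5b +393.443ms=2/5b
15) 4721.311ms=24/5b +393.443ms=2/5b
16) 5114.754ms=26/5b +393.443ms=2/5b
17) 5508.197ms=28/5b +393.443ms=2/5b
Σ=6b of 6 (61bpm 2/4) — PASS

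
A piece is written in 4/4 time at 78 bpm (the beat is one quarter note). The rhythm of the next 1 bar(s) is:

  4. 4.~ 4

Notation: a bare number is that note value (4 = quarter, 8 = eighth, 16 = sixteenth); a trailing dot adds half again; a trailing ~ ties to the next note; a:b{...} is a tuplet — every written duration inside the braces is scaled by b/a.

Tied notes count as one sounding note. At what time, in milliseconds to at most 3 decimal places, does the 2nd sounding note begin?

note 2 onset = 3/2b = 1153.846ms

1. 0.0ms @ 0 + 1153.846ms (3/2)
2. 1153.846ms @ 3/2 + 1923.077ms (5/2)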